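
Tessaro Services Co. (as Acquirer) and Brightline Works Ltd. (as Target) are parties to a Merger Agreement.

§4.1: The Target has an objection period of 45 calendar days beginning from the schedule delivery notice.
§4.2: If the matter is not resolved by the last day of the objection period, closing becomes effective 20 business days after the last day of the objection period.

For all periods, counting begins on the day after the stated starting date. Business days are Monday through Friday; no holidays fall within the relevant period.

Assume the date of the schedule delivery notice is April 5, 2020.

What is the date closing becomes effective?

June 17, 2020

The last day of the objection period: April 5, 2020 + 45 days = May 20, 2020.
The date closing becomes effective: counting 20 business days from Wednesday, May 20, 2020 (May 21, May 22, May 25, May 26, …, Jun 15, Jun 16, Jun 17, skipping weekends) reaches Wednesday, June 17, 2020.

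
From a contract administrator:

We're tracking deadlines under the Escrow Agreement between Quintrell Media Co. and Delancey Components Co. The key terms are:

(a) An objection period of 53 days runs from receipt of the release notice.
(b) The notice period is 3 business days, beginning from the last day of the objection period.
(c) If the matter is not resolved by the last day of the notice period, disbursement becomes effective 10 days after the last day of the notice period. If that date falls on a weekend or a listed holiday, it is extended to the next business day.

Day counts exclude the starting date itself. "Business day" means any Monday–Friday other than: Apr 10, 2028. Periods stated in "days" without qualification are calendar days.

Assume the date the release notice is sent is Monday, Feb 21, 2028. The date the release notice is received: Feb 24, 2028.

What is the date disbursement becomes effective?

May 1, 2028

Adding 53 calendar days to Feb 24, 2028 gives Apr 17, 2028, which is the last day of the objection period.
The last day of the notice period: counting 3 business days from Monday, Apr 17, 2028 (Apr 18, Apr 19, Apr 20, skipping weekends) reaches Thursday, Apr 20, 2028.
Adding 10 calendar days to Apr 20, 2028 gives Apr 30, 2028, which is the date disbursement becomes effective. That falls on a Sunday, so it rolls to the next business day, Monday, May 1, 2028.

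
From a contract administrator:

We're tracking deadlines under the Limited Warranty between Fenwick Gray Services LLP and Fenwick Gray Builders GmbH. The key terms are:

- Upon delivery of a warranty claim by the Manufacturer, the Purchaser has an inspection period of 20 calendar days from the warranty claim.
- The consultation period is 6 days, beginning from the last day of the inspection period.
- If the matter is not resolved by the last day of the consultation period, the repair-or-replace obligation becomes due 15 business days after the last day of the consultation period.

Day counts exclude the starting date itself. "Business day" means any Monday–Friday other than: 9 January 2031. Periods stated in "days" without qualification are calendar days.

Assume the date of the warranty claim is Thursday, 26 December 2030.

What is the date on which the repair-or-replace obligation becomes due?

Adding 20 calendar days to 26 December 2030 gives 15 January 2031, which is the last day of the inspection period.
Adding 6 calendar days to 15 January 2031 gives 21 January 2031, which is the last day of the consultation period.
The date on which the repair-or-replace obligation becomes due: counting 15 business days from Tuesday, 21 January 2031 (Jan 22, Jan 23, Jan 24, Jan 27, …, Feb 7, Feb 10, Feb 11, skipping weekends) reaches Tuesday, 11 February 2031.

11 February 2031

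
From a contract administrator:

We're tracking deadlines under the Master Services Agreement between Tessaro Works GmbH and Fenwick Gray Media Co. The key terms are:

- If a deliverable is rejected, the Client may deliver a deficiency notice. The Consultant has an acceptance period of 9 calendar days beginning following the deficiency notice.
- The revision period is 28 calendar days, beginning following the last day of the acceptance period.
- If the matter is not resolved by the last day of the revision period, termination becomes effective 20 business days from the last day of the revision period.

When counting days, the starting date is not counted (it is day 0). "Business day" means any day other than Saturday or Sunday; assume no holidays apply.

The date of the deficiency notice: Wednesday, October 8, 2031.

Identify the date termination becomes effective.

The last day of the acceptance period: October 8, 2031 + 9 days = October 17, 2031.
The last day of the revision period: 28 calendar days after October 17, 2031 is November 14, 2031.
The date termination becomes effective: 20 business days after Friday, November 14, 2031, skipping weekends — Nov 17, Nov 18, Nov 19, Nov 20, …, Dec 10, Dec 11, Dec 12 — lands on Friday, December 12, 2031.

December 12, 2031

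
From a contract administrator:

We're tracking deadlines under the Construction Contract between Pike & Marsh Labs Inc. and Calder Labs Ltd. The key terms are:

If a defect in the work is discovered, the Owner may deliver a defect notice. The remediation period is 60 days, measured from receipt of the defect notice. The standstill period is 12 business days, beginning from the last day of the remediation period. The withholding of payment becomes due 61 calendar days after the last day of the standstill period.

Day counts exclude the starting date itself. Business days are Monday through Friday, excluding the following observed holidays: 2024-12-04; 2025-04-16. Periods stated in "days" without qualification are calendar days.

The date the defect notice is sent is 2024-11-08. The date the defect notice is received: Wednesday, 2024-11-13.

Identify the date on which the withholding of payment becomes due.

2025-03-30

Adding 60 calendar days to 2024-11-13 gives 2025-01-12, which is the last day of the remediation period.
From Sunday, 2025-01-12, 12 business days (Jan 13, Jan 14, Jan 15, Jan 16, …, Jan 24, Jan 27, Jan 28, skipping weekends) brings us to Tuesday, 2025-01-28, which is the last day of the standstill period.
The date on which the withholding of payment becomes due: 2025-01-28 + 61 days = 2025-03-30.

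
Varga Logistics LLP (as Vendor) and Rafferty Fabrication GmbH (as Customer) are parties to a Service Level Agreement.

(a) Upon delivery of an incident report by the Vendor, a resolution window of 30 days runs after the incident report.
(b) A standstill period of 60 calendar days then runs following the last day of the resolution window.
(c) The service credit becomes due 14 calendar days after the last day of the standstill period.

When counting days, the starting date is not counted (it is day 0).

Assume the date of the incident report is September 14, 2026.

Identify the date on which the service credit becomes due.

December 27, 2026

The last day of the resolution window: September 14, 2026 + 30 days = October 14, 2026.
The last day of the standstill period: 60 calendar days after October 14, 2026 is December 13, 2026.
The date on which the service credit becomes due: December 13, 2026 + 14 days = December 27, 2026.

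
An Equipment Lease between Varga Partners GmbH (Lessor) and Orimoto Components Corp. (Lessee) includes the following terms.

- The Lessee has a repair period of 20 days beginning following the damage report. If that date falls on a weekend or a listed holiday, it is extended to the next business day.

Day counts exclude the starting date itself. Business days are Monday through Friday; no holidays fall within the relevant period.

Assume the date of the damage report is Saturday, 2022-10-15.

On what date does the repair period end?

The last day of the repair period: 2022-10-15 + 20 days = 2022-11-04. 2022-11-04 is a Friday, so no roll-forward applies.

2022-11-04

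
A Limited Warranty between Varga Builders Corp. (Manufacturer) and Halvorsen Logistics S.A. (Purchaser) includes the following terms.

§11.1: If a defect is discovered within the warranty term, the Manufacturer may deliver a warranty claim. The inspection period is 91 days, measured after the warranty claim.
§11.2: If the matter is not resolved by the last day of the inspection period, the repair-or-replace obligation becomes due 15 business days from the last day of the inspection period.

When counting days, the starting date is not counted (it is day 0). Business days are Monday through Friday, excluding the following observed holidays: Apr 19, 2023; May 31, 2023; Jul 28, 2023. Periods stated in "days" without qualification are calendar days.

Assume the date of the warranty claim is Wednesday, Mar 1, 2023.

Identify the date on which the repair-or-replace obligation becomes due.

Jun 21, 2023

Adding 91 calendar days to Mar 1, 2023 gives May 31, 2023, which is the last day of the inspection period.
From Wednesday, May 31, 2023, 15 business days (Jun 1, Jun 2, Jun 5, Jun 6, …, Jun 19, Jun 20, Jun 21, skipping weekends) brings us to Wednesday, Jun 21, 2023, which is the date on which the repair-or-replace obligation becomes due.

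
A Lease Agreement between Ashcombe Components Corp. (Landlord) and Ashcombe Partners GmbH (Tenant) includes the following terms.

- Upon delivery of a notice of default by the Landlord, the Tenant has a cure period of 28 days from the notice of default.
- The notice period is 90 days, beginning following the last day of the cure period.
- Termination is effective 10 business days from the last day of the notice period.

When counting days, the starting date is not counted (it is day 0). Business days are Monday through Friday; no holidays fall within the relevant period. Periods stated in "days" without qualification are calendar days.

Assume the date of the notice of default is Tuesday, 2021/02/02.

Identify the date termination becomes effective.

The last day of the cure period: 2021/02/02 + 28 days = 2021/03/02.
The last day of the notice period: 90 calendar days after 2021/03/02 is 2021/05/31.
From Monday, 2021/05/31, 10 business days (Jun 1, Jun 2, Jun 3, Jun 4, Jun 7, Jun 8, Jun 9, Jun 10, Jun 11, Jun 14, skipping weekends) brings us to Monday, 2021/06/14, which is the date termination becomes effective.

2021/06/14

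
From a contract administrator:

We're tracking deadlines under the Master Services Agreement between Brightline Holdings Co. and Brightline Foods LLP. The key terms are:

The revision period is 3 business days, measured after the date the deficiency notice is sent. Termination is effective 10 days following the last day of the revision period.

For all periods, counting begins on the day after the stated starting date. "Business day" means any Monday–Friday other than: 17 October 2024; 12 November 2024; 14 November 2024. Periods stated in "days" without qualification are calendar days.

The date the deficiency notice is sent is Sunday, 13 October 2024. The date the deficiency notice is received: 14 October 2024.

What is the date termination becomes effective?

26 October 2024

From Sunday, 13 October 2024, 3 business days (Oct 14, Oct 15, Oct 16, skipping weekends) brings us to Wednesday, 16 October 2024, which is the last day of the revision period.
Adding 10 calendar days to 16 October 2024 gives 26 October 2024, which is the date termination becomes effective.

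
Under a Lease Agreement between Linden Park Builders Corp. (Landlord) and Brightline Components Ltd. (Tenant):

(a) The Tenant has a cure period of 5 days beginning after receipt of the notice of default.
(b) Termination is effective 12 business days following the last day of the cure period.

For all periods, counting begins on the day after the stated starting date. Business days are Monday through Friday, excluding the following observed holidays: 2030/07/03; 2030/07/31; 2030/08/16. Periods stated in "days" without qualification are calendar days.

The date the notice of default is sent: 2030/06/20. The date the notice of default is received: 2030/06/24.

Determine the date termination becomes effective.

2030/07/17

The last day of the cure period: 2030/06/24 + 5 days = 2030/06/29.
The date termination becomes effective: counting 12 business days from Saturday, 2030/06/29 (Jul 1, Jul 2, Jul 4, Jul 5, …, Jul 15, Jul 16, Jul 17, skipping weekends and the listed holiday on Jul 3) reaches Wednesday, 2030/07/17.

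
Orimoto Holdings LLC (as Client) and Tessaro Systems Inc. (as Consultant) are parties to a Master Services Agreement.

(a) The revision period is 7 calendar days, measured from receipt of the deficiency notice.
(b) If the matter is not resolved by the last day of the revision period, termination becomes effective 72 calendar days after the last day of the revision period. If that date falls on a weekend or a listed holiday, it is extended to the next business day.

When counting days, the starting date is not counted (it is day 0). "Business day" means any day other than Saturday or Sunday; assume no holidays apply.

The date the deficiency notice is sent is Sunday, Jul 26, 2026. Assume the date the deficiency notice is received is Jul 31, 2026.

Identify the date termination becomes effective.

Adding 7 calendar days to Jul 31, 2026 gives Aug 7, 2026, which is the last day of the revision period.
The date termination becomes effective: Aug 7, 2026 + 72 days = Oct 18, 2026. That falls on a Sunday, so it rolls to the next business day, Monday, Oct 19, 2026.

Oct 19, 2026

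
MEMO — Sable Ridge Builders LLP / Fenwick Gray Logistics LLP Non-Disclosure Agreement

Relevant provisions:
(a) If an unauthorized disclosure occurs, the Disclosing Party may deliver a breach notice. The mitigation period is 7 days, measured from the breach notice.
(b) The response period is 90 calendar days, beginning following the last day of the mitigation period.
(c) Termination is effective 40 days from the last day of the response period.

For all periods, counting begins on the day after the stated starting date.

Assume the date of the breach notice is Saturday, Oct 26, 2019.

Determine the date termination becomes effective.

Mar 11, 2020

The last day of the mitigation period: 7 calendar days after Oct 26, 2019 is Nov 2, 2019.
The last day of the response period: Nov 2, 2019 + 90 days = Jan 31, 2020.
Adding 40 calendar days to Jan 31, 2020 gives Mar 11, 2020, which is the date termination becomes effective.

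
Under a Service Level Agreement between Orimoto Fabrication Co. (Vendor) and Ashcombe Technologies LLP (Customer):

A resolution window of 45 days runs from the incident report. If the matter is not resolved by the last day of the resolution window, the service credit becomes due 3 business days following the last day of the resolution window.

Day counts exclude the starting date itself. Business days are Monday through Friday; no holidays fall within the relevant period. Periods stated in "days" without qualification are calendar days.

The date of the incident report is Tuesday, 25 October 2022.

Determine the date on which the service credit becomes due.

The last day of the resolution window: 25 October 2022 + 45 days = 9 December 2022.
From Friday, 9 December 2022, 3 business days (Dec 12, Dec 13, Dec 14, skipping weekends) brings us to Wednesday, 14 December 2022, which is the date on which the service credit becomes due.

14 December 2022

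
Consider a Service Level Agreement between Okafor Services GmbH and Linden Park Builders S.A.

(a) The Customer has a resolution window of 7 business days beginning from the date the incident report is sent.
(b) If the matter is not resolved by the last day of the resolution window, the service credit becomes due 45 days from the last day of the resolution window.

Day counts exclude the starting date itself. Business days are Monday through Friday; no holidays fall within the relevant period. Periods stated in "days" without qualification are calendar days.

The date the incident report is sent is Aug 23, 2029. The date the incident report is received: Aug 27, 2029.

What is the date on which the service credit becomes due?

From Thursday, Aug 23, 2029, 7 business days (Aug 24, Aug 27, Aug 28, Aug 29, Aug 30, Aug 31, Sep 3, skipping weekends) brings us to Monday, Sep 3, 2029, which is the last day of the resolution window.
The date on which the service credit becomes due: 45 calendar days after Sep 3, 2029 is Oct 18, 2029.

Oct 18, 2029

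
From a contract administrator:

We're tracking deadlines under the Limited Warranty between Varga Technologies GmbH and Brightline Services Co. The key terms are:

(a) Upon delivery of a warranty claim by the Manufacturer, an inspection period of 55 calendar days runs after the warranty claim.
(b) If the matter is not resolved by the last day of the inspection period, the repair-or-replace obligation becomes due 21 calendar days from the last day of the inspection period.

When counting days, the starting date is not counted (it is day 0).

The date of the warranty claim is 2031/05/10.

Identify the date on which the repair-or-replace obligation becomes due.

Adding 55 calendar days to 2031/05/10 gives 2031/07/04, which is the last day of the inspection period.
Adding 21 calendar days to 2031/07/04 gives 2031/07/25, which is the date on which the repair-or-replace obligation becomes due.

2031/07/25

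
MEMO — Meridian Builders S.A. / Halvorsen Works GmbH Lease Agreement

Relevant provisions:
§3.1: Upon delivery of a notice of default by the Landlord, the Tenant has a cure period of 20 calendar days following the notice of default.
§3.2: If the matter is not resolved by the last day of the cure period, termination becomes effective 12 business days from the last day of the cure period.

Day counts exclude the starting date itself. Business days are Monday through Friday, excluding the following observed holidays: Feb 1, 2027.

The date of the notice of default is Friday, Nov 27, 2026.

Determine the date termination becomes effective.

Jan 4, 2027

The last day of the cure period: 20 calendar days after Nov 27, 2026 is Dec 17, 2026.
The date termination becomes effective: counting 12 business days from Thursday, Dec 17, 2026 (Dec 18, Dec 21, Dec 22, Dec 23, …, Dec 31, Jan 1, Jan 4, skipping weekends) reaches Monday, Jan 4, 2027.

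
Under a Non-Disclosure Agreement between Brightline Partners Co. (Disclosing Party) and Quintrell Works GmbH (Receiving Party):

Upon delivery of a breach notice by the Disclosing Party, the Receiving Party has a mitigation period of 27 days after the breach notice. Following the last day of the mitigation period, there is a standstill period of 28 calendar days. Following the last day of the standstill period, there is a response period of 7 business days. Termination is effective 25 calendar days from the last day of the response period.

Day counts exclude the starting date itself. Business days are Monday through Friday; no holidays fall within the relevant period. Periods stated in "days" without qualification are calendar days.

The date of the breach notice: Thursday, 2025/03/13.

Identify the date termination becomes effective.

2025/06/10

The last day of the mitigation period: 2025/03/13 + 27 days = 2025/04/09.
The last day of the standstill period: 2025/04/09 + 28 days = 2025/05/07.
The last day of the response period: 7 business days after Wednesday, 2025/05/07, skipping weekends — May 8, May 9, May 12, May 13, May 14, May 15, May 16 — lands on Friday, 2025/05/16.
The date termination becomes effective: 25 calendar days after 2025/05/16 is 2025/06/10.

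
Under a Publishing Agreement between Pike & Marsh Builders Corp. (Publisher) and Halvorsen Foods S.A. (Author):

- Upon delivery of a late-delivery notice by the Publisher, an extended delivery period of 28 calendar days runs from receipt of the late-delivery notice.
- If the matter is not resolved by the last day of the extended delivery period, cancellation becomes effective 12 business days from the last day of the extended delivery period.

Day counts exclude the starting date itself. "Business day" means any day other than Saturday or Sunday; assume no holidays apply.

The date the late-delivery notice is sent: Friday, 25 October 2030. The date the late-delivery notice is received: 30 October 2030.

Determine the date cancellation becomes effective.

Adding 28 calendar days to 30 October 2030 gives 27 November 2030, which is the last day of the extended delivery period.
The date cancellation becomes effective: counting 12 business days from Wednesday, 27 November 2030 (Nov 28, Nov 29, Dec 2, Dec 3, …, Dec 11, Dec 12, Dec 13, skipping weekends) reaches Friday, 13 December 2030.

13 December 2030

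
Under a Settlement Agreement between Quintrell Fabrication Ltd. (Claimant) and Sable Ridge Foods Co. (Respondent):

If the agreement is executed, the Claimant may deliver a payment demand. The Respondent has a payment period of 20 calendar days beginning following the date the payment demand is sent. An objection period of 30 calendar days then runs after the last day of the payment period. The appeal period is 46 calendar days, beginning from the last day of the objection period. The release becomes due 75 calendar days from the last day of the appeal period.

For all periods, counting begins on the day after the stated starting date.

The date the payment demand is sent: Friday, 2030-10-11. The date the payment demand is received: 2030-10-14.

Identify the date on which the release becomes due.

The last day of the payment period: 2030-10-11 + 20 days = 2030-10-31.
The last day of the objection period: 2030-10-31 + 30 days = 2030-11-30.
The last day of the appeal period: 2030-11-30 + 46 days = 2031-01-15.
Adding 75 calendar days to 2031-01-15 gives 2031-03-31, which is the date on which the release becomes due.

2031-03-31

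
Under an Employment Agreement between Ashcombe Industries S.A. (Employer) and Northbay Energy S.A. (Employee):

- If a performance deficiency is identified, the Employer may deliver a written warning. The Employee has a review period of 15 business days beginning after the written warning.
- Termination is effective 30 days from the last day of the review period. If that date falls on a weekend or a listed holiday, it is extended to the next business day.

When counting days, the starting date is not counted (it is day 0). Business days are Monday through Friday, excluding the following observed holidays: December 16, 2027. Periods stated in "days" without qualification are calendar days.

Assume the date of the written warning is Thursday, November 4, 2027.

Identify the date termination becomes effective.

From Thursday, November 4, 2027, 15 business days (Nov 5, Nov 8, Nov 9, Nov 10, …, Nov 23, Nov 24, Nov 25, skipping weekends) brings us to Thursday, November 25, 2027, which is the last day of the review period.
The date termination becomes effective: November 25, 2027 + 30 days = December 25, 2027. That falls on a Saturday, so it rolls to the next business day, Monday, December 27, 2027.

December 27, 2027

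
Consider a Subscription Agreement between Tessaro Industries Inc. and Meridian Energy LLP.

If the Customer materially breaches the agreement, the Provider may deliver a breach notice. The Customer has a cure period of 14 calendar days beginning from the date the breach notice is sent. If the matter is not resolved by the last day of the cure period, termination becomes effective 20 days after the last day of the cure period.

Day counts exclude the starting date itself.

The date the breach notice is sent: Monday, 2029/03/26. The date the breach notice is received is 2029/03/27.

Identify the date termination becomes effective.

2029/04/29

The last day of the cure period: 2029/03/26 + 14 days = 2029/04/09.
The date termination becomes effective: 2029/04/09 + 20 days = 2029/04/29.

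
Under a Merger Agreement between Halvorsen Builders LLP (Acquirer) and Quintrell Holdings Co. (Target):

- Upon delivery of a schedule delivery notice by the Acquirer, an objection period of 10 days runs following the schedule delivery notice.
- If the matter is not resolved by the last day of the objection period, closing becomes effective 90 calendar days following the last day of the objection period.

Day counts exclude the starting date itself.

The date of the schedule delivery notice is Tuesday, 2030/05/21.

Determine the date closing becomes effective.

2030/08/29

The last day of the objection period: 2030/05/21 + 10 days = 2030/05/31.
Adding 90 calendar days to 2030/05/31 gives 2030/08/29, which is the date closing becomes effective.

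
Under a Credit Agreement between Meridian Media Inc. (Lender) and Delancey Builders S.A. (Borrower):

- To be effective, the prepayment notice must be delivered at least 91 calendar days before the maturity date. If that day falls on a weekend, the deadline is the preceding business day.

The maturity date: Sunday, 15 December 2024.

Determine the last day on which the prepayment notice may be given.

Counting back 91 calendar days from 15 December 2024 gives 15 September 2024. That is a Sunday, so the deadline moves back to Friday, 13 September 2024.

13 September 2024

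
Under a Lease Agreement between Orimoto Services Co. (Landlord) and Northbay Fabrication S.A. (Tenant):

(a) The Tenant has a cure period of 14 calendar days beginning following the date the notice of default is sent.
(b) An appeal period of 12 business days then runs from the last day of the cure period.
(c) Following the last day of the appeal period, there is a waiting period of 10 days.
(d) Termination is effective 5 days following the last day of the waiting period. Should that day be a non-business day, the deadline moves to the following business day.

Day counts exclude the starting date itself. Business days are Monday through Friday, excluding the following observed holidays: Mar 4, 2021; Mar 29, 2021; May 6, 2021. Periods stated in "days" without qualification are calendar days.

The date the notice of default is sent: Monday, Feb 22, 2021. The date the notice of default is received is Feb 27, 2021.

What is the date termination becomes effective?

The last day of the cure period: 14 calendar days after Feb 22, 2021 is Mar 8, 2021.
The last day of the appeal period: 12 business days after Monday, Mar 8, 2021, skipping weekends — Mar 9, Mar 10, Mar 11, Mar 12, …, Mar 22, Mar 23, Mar 24 — lands on Wednesday, Mar 24, 2021.
Adding 10 calendar days to Mar 24, 2021 gives Apr 3, 2021, which is the last day of the waiting period.
The date termination becomes effective: Apr 3, 2021 + 5 days = Apr 8, 2021. Apr 8, 2021 is a Thursday and is not a listed holiday, so no roll-forward applies.

Apr 8, 2021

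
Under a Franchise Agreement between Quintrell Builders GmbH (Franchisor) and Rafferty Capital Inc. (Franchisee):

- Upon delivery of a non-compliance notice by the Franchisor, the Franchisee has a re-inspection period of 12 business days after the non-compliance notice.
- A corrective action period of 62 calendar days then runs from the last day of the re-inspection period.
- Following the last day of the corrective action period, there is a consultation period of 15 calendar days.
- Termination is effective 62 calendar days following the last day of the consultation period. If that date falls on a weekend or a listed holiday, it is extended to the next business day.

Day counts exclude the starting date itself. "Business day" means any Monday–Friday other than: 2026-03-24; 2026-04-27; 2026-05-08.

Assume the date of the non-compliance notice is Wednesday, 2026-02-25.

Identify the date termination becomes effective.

The last day of the re-inspection period: 12 business days after Wednesday, 2026-02-25, skipping weekends — Feb 26, Feb 27, Mar 2, Mar 3, …, Mar 11, Mar 12, Mar 13 — lands on Friday, 2026-03-13.
The last day of the corrective action period: 2026-03-13 + 62 days = 2026-05-14.
Adding 15 calendar days to 2026-05-14 gives 2026-05-29, which is the last day of the consultation period.
The date termination becomes effective: 2026-05-29 + 62 days = 2026-07-30. 2026-07-30 is a Thursday and is not a listed holiday, so no roll-forward applies.

2026-07-30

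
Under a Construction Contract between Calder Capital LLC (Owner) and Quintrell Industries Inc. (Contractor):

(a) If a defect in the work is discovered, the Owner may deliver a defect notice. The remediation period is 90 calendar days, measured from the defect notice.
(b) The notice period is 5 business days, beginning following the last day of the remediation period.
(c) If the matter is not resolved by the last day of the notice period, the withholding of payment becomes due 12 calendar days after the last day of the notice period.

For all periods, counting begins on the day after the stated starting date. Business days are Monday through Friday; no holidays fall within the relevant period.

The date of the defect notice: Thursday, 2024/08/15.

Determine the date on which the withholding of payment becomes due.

Adding 90 calendar days to 2024/08/15 gives 2024/11/13, which is the last day of the remediation period.
From Wednesday, 2024/11/13, 5 business days (Nov 14, Nov 15, Nov 18, Nov 19, Nov 20, skipping weekends) brings us to Wednesday, 2024/11/20, which is the last day of the notice period.
The date on which the withholding of payment becomes due: 12 calendar days after 2024/11/20 is 2024/12/02.

2024/12/02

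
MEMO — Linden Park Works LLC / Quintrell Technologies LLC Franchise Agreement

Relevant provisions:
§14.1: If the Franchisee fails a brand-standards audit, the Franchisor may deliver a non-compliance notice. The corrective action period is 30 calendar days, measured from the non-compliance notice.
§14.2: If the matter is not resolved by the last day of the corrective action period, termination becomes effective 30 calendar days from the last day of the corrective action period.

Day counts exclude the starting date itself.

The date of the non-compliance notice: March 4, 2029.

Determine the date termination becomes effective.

May 3, 2029

The last day of the corrective action period: 30 calendar days after March 4, 2029 is April 3, 2029.
Adding 30 calendar days to April 3, 2029 gives May 3, 2029, which is the date termination becomes effective.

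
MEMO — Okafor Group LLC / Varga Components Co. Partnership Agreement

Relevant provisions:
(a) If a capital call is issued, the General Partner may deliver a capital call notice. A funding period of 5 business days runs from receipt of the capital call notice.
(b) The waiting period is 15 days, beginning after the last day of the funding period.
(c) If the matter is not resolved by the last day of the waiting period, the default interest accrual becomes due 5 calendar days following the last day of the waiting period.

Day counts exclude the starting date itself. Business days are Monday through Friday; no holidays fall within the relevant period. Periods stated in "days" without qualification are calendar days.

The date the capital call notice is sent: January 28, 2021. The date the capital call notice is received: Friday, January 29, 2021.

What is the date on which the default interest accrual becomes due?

From Friday, January 29, 2021, 5 business days (Feb 1, Feb 2, Feb 3, Feb 4, Feb 5, skipping weekends) brings us to Friday, February 5, 2021, which is the last day of the funding period.
The last day of the waiting period: February 5, 2021 + 15 days = February 20, 2021.
The date on which the default interest accrual becomes due: 5 calendar days after February 20, 2021 is February 25, 2021.

February 25, 2021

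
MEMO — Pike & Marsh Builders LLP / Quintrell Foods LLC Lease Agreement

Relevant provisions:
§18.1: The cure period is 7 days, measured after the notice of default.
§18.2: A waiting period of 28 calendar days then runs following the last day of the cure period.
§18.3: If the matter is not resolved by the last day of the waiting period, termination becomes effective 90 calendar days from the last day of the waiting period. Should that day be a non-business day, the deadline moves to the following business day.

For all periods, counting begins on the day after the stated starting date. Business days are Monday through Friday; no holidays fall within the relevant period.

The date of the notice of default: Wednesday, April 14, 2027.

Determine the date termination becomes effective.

The last day of the cure period: 7 calendar days after April 14, 2027 is April 21, 2027.
The last day of the waiting period: April 21, 2027 + 28 days = May 19, 2027.
The date termination becomes effective: 90 calendar days after May 19, 2027 is August 17, 2027. August 17, 2027 is a Tuesday, so no roll-forward applies.

August 17, 2027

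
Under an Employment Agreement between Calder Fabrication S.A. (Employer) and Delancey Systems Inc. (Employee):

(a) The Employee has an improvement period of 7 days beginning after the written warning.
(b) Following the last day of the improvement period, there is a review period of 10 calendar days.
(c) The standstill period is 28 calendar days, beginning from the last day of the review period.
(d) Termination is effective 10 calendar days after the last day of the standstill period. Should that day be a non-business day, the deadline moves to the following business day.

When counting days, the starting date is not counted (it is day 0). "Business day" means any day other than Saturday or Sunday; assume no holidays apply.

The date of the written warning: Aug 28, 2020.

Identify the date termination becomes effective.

The last day of the improvement period: Aug 28, 2020 + 7 days = Sep 4, 2020.
The last day of the review period: 10 calendar days after Sep 4, 2020 is Sep 14, 2020.
The last day of the standstill period: Sep 14, 2020 + 28 days = Oct 12, 2020.
The date termination becomes effective: Oct 12, 2020 + 10 days = Oct 22, 2020. Oct 22, 2020 is a Thursday, so no roll-forward applies.

Oct 22, 2020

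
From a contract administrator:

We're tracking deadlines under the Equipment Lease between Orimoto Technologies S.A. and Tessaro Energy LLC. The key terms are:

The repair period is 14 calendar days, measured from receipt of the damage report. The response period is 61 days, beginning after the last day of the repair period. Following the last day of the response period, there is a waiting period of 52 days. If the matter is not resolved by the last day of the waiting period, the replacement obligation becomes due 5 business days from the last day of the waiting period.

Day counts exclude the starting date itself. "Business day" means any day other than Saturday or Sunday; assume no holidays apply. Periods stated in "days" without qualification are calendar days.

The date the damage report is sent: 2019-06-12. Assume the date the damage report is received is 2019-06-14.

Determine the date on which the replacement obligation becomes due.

The last day of the repair period: 14 calendar days after 2019-06-14 is 2019-06-28.
Adding 61 calendar days to 2019-06-28 gives 2019-08-28, which is the last day of the response period.
Adding 52 calendar days to 2019-08-28 gives 2019-10-19, which is the last day of the waiting period.
The date on which the replacement obligation becomes due: 5 business days after Saturday, 2019-10-19, skipping weekends — Oct 21, Oct 22, Oct 23, Oct 24, Oct 25 — lands on Friday, 2019-10-25.

2019-10-25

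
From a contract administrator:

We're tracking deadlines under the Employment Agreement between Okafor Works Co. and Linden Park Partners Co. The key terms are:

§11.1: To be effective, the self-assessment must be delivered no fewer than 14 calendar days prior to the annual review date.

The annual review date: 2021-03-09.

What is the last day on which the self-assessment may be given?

2021-03-09 minus 14 days is 2021-02-23.

2021-02-23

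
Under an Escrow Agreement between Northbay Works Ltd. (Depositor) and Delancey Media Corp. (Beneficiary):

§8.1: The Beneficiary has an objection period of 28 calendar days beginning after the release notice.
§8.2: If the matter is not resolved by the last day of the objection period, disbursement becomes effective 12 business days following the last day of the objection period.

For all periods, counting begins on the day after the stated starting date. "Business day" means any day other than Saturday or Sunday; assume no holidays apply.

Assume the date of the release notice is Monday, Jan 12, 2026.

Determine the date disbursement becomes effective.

Adding 28 calendar days to Jan 12, 2026 gives Feb 9, 2026, which is the last day of the objection period.
From Monday, Feb 9, 2026, 12 business days (Feb 10, Feb 11, Feb 12, Feb 13, …, Feb 23, Feb 24, Feb 25, skipping weekends) brings us to Wednesday, Feb 25, 2026, which is the date disbursement becomes effective.

Feb 25, 2026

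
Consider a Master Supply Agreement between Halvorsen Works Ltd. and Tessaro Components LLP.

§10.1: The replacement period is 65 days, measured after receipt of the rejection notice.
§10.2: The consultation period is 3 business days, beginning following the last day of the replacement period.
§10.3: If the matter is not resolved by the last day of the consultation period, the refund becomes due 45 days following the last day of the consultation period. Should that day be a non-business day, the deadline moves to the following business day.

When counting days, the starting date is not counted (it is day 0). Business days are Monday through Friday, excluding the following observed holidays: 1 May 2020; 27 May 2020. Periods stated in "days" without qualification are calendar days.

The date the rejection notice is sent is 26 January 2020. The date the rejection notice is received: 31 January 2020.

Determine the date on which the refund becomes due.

25 May 2020

The last day of the replacement period: 31 January 2020 + 65 days = 5 April 2020.
The last day of the consultation period: counting 3 business days from Sunday, 5 April 2020 (Apr 6, Apr 7, Apr 8, skipping weekends) reaches Wednesday, 8 April 2020.
The date on which the refund becomes due: 8 April 2020 + 45 days = 23 May 2020. That falls on a Saturday, so it rolls to the next business day, Monday, 25 May 2020.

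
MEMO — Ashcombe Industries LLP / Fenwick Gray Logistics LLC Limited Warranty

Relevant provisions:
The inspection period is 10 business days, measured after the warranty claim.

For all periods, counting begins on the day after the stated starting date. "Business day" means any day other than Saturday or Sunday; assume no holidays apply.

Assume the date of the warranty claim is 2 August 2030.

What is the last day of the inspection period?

16 August 2030

From Friday, 2 August 2030, 10 business days (Aug 5, Aug 6, Aug 7, Aug 8, Aug 9, Aug 12, Aug 13, Aug 14, Aug 15, Aug 16, skipping weekends) brings us to Friday, 16 August 2030, which is the last day of the inspection period.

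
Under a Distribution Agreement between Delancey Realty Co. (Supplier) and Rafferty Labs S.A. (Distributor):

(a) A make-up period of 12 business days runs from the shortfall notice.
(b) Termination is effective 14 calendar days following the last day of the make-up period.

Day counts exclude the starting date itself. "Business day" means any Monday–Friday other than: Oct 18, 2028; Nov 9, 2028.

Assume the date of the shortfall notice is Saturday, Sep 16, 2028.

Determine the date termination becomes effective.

The last day of the make-up period: 12 business days after Saturday, Sep 16, 2028, skipping weekends — Sep 18, Sep 19, Sep 20, Sep 21, …, Sep 29, Oct 2, Oct 3 — lands on Tuesday, Oct 3, 2028.
Adding 14 calendar days to Oct 3, 2028 gives Oct 17, 2028, which is the date termination becomes effective.

Oct 17, 2028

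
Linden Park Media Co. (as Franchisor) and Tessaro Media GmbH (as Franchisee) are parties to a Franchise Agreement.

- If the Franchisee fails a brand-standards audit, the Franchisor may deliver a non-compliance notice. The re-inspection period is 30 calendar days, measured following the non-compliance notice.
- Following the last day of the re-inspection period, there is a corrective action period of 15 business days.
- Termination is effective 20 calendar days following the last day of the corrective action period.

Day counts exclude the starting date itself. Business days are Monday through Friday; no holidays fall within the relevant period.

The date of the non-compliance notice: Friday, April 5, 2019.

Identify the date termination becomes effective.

The last day of the re-inspection period: 30 calendar days after April 5, 2019 is May 5, 2019.
From Sunday, May 5, 2019, 15 business days (May 6, May 7, May 8, May 9, …, May 22, May 23, May 24, skipping weekends) brings us to Friday, May 24, 2019, which is the last day of the corrective action period.
The date termination becomes effective: 20 calendar days after May 24, 2019 is June 13, 2019.

June 13, 2019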